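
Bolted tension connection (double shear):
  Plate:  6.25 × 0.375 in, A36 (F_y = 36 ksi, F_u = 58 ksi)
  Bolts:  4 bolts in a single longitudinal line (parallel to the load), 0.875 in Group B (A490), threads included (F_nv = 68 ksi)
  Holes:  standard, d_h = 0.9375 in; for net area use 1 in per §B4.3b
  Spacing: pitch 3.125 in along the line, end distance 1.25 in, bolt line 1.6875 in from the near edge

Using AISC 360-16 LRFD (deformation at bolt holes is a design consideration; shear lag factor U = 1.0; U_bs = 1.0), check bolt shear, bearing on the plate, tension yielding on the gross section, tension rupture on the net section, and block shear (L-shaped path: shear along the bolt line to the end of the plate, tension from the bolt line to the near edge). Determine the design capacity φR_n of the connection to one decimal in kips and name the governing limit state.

75.9 kips (gross-section yield governs)

Bolt shear: A_b = π(0.875)²/4 = 0.60132 in². φR_n = 0.75 × 68 × 0.60132 × 4 × 2 = 245.3 kips.
Bearing (0.375 in plate, F_u = 58 ksi): end bolts L_c = 1.25 − 0.9375/2 = 0.78125, R_n = min(1.2×0.78125×0.375×58, 2.4×0.875×0.375×58) = 20.391 kips/bolt; interior L_c = 3.125 − 0.9375 = 2.1875, R_n = 45.675 kips/bolt. φR_n = 0.75 × (1×20.391 + 3×45.675) = 118.1 kips.
Tension yield (gross): A_g = 6.25×0.375 = 2.3438 in². φR_n = 0.90 × 36 × 2.3438 = 75.9 kips.
Tension rupture (net): A_n = (6.25 − 1×1)×0.375 = 1.9688 in² (U = 1.0, A_e = A_n). φR_n = 0.75 × 58 × 1.9688 = 85.6 kips.
Block shear: shear path 1×[1.25+3×3.125] = 1×10.625 in, A_gv = 3.9844, A_nv = 1×(10.625 − 3.5×1)×0.375 = 2.6719 in²; tension to near edge: (1.6875 − 0.5×1)×0.375 = 0.44531 in². R_n = min(0.6×58×2.6719, 0.6×36×3.9844) + 1.0×58×0.44531 = min(92.982, 86.063) + 25.828 = 111.89 kips. φR_n = 0.75 × 111.89 = 83.9 kips.
Governing: min(245.3, 118.1, 75.9, 85.6, 83.9) = 75.9 kips → gross-section yield.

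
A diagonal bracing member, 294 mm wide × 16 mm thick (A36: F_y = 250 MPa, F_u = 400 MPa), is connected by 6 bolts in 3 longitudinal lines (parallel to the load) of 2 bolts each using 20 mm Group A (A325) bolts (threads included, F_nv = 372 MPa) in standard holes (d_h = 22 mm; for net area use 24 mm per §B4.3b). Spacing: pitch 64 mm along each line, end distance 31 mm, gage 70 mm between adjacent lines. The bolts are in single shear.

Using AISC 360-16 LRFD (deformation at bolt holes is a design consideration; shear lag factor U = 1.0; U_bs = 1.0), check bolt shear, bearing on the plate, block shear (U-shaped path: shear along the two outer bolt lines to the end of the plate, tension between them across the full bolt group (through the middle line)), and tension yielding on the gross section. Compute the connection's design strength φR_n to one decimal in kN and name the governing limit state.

525.9 kN (bolt shear governs)

Bolt shear: A_b = π(20)²/4 = 314.16 mm². φR_n = 0.75 × 372 × 314.16 × 6 × 1 = 525.9 kN.
Bearing (16 mm plate, F_u = 400 MPa): end bolts L_c = 31 − 22/2 = 20, R_n = min(1.2×20×16×400, 2.4×20×16×400) = 153.6 kN/bolt; interior L_c = 64 − 22 = 42, R_n = 307.2 kN/bolt. φR_n = 0.75 × (3×153.6 + 3×307.2) = 1036.8 kN.
Block shear: shear path 2×[31+1×64] = 2×95 mm, A_gv = 3040, A_nv = 2×(95 − 1.5×24)×16 = 1888 mm²; tension across gage: (140 − 2×24)×16 = 1472 mm². R_n = min(0.6×400×1888, 0.6×250×3040) + 1.0×400×1472 = min(453.12, 456) + 588.8 = 1041.9 kN. φR_n = 0.75 × 1041.9 = 781.4 kN.
Tension yield (gross): A_g = 294×16 = 4704 mm². φR_n = 0.90 × 250 × 4704 = 1058.4 kN.
Governing: min(525.9, 1036.8, 781.4, 1058.4) = 525.9 kN → bolt shear.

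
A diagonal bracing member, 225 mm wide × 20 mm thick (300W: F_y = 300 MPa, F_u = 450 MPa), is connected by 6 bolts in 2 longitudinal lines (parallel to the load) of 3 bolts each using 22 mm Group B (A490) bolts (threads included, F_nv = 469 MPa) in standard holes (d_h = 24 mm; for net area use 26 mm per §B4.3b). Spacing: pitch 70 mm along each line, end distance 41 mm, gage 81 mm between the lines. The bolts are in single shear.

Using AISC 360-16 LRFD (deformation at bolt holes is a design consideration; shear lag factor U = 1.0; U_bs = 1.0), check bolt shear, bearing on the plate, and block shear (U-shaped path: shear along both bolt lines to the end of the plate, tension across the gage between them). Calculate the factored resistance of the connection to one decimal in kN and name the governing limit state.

Bolt shear: A_b = π(22)²/4 = 380.13 mm². φR_n = 0.75 × 469 × 380.13 × 6 × 1 = 802.3 kN.
Bearing (20 mm plate, F_u = 450 MPa): end bolts L_c = 41 − 24/2 = 29, R_n = min(1.2×29×20×450, 2.4×22×20×450) = 313.2 kN/bolt; interior L_c = 70 − 24 = 46, R_n = 475.2 kN/bolt. φR_n = 0.75 × (2×313.2 + 4×475.2) = 1895.4 kN.
Block shear: shear path 2×[41+2×70] = 2×181 mm, A_gv = 7240, A_nv = 2×(181 − 2.5×26)×20 = 4640 mm²; tension across gage: (81 − 1×26)×20 = 1100 mm². R_n = min(0.6×450×4640, 0.6×300×7240) + 1.0×450×1100 = min(1252.8, 1303.2) + 495 = 1747.8 kN. φR_n = 0.75 × 1747.8 = 1310.9 kN.
Governing: min(802.3, 1895.4, 1310.9) = 802.3 kN → bolt shear.

802.3 kN (bolt shear governs)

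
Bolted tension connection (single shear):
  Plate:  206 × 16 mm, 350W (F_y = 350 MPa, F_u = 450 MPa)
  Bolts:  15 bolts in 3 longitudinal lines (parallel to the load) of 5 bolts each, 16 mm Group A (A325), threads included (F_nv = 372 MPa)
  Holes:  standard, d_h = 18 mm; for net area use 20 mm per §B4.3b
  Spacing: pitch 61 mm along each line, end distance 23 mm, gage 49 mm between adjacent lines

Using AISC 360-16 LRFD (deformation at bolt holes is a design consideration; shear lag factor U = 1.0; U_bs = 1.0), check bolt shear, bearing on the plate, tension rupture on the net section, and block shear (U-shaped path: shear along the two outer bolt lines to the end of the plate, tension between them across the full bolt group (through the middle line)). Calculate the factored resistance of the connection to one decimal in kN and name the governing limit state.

Bolt shear: A_b = π(16)²/4 = 201.06 mm². φR_n = 0.75 × 372 × 201.06 × 15 × 1 = 841.4 kN.
Bearing (16 mm plate, F_u = 450 MPa): end bolts L_c = 23 − 18/2 = 14, R_n = min(1.2×14×16×450, 2.4×16×16×450) = 120.96 kN/bolt; interior L_c = 61 − 18 = 43, R_n = 276.48 kN/bolt. φR_n = 0.75 × (3×120.96 + 12×276.48) = 2760.5 kN.
Tension rupture (net): A_n = (206 − 3×20)×16 = 2336 mm² (U = 1.0, A_e = A_n). φR_n = 0.75 × 450 × 2336 = 788.4 kN.
Block shear: shear path 2×[23+4×61] = 2×267 mm, A_gv = 8544, A_nv = 2×(267 − 4.5×20)×16 = 5664 mm²; tension across gage: (98 − 2×20)×16 = 928 mm². R_n = min(0.6×450×5664, 0.6×350×8544) + 1.0×450×928 = min(1529.3, 1794.2) + 417.6 = 1946.9 kN. φR_n = 0.75 × 1946.9 = 1460.2 kN.
Governing: min(841.4, 2760.5, 788.4, 1460.2) = 788.4 kN → net-section rupture.

788.4 kN (net-section rupture governs)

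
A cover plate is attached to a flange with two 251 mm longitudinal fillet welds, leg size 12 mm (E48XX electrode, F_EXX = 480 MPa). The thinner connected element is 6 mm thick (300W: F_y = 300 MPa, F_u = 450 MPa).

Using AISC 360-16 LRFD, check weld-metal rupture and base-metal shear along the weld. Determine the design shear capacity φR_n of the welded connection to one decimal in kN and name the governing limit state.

542.2 kN (base-metal shear governs)

Weld metal: throat = 0.707×12 = 8.484 mm, L = 2×251 = 502 mm. φR_n = 0.75 × 0.6 × 480 × 8.484 × 502 = 919.9 kN.
Base metal shear (6 mm plate): yield φR_n = 1.0×0.6×300×6×502 = 542.2 kN; rupture φR_n = 0.75×0.6×450×6×502 = 609.9 kN; take 542.2 kN (yield).
Governing: min(919.9, 542.2) = 542.2 kN → base-metal shear.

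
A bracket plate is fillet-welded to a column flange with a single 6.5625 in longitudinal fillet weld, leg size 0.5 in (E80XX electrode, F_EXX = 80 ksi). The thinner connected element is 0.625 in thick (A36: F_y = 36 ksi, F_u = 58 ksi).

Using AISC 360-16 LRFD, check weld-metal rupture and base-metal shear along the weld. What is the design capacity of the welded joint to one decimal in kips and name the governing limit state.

83.5 kips (weld metal governs)

Weld metal: throat = 0.707×0.5 = 0.3535 in, L = 6.5625 in. φR_n = 0.75 × 0.6 × 80 × 0.3535 × 6.5625 = 83.5 kips.
Base metal shear (0.625 in plate): yield φR_n = 1.0×0.6×36×0.625×6.5625 = 88.6 kips; rupture φR_n = 0.75×0.6×58×0.625×6.5625 = 107.1 kips; take 88.6 kips (yield).
Governing: min(83.5, 88.6) = 83.5 kips → weld metal.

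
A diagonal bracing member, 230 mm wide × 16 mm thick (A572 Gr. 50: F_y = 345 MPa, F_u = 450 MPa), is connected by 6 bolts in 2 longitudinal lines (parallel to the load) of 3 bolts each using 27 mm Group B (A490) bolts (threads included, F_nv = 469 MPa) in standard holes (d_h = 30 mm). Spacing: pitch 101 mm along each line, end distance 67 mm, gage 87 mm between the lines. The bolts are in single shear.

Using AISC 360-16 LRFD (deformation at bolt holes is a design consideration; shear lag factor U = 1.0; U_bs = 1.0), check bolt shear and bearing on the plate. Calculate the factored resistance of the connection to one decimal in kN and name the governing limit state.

1208.4 kN (bolt shear governs)

Bolt shear: A_b = π(27)²/4 = 572.56 mm². φR_n = 0.75 × 469 × 572.56 × 6 × 1 = 1208.4 kN.
Bearing (16 mm plate, F_u = 450 MPa): end bolts L_c = 67 − 30/2 = 52, R_n = min(1.2×52×16×450, 2.4×27×16×450) = 449.28 kN/bolt; interior L_c = 101 − 30 = 71, R_n = 466.56 kN/bolt. φR_n = 0.75 × (2×449.28 + 4×466.56) = 2073.6 kN.
Governing: min(1208.4, 2073.6) = 1208.4 kN → bolt shear.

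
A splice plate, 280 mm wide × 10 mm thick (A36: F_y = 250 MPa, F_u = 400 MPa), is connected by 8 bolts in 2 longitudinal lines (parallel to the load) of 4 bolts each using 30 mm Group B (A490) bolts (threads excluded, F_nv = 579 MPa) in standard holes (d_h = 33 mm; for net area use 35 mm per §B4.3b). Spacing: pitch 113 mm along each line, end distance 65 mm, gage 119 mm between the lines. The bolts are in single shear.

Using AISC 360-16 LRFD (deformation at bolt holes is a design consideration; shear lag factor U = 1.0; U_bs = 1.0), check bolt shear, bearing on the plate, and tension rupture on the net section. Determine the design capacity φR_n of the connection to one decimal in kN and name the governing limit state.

Bolt shear: A_b = π(30)²/4 = 706.86 mm². φR_n = 0.75 × 579 × 706.86 × 8 × 1 = 2455.6 kN.
Bearing (10 mm plate, F_u = 400 MPa): end bolts L_c = 65 − 33/2 = 48.5, R_n = min(1.2×48.5×10×400, 2.4×30×10×400) = 232.8 kN/bolt; interior L_c = 113 − 33 = 80, R_n = 288 kN/bolt. φR_n = 0.75 × (2×232.8 + 6×288) = 1645.2 kN.
Tension rupture (net): A_n = (280 − 2×35)×10 = 2100 mm² (U = 1.0, A_e = A_n). φR_n = 0.75 × 400 × 2100 = 630.0 kN.
Governing: min(2455.6, 1645.2, 630.0) = 630.0 kN → net-section rupture.

630.0 kN (net-section rupture governs)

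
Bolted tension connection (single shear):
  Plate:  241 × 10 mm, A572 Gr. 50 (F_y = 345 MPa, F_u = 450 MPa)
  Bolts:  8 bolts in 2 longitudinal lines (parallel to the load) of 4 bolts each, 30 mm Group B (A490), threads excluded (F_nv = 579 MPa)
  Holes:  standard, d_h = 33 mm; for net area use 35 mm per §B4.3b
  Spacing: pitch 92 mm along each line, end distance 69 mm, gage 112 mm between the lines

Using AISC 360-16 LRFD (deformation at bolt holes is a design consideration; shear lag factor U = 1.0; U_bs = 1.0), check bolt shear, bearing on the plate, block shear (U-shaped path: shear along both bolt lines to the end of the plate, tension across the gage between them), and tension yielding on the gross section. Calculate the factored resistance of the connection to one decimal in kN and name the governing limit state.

Bolt shear: A_b = π(30)²/4 = 706.86 mm². φR_n = 0.75 × 579 × 706.86 × 8 × 1 = 2455.6 kN.
Bearing (10 mm plate, F_u = 450 MPa): end bolts L_c = 69 − 33/2 = 52.5, R_n = min(1.2×52.5×10×450, 2.4×30×10×450) = 283.5 kN/bolt; interior L_c = 92 − 33 = 59, R_n = 318.6 kN/bolt. φR_n = 0.75 × (2×283.5 + 6×318.6) = 1859.0 kN.
Block shear: shear path 2×[69+3×92] = 2×345 mm, A_gv = 6900, A_nv = 2×(345 − 3.5×35)×10 = 4450 mm²; tension across gage: (112 − 1×35)×10 = 770 mm². R_n = min(0.6×450×4450, 0.6×345×6900) + 1.0×450×770 = min(1201.5, 1428.3) + 346.5 = 1548 kN. φR_n = 0.75 × 1548 = 1161.0 kN.
Tension yield (gross): A_g = 241×10 = 2410 mm². φR_n = 0.90 × 345 × 2410 = 748.3 kN.
Governing: min(2455.6, 1859.0, 1161.0, 748.3) = 748.3 kN → gross-section yield.

748.3 kN (gross-section yield governs)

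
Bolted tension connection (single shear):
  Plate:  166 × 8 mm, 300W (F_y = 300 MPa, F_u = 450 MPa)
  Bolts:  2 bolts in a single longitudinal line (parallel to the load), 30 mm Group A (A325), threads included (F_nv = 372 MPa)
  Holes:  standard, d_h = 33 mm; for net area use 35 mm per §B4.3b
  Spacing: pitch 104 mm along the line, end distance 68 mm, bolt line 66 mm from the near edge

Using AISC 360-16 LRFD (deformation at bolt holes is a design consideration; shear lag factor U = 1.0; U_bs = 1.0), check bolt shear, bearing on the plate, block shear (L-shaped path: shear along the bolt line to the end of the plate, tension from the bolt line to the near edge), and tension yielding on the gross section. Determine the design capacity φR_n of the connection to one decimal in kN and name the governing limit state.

Bolt shear: A_b = π(30)²/4 = 706.86 mm². φR_n = 0.75 × 372 × 706.86 × 2 × 1 = 394.4 kN.
Bearing (8 mm plate, F_u = 450 MPa): end bolts L_c = 68 − 33/2 = 51.5, R_n = min(1.2×51.5×8×450, 2.4×30×8×450) = 222.48 kN/bolt; interior L_c = 104 − 33 = 71, R_n = 259.2 kN/bolt. φR_n = 0.75 × (1×222.48 + 1×259.2) = 361.3 kN.
Block shear: shear path 1×[68+1×104] = 1×172 mm, A_gv = 1376, A_nv = 1×(172 − 1.5×35)×8 = 956 mm²; tension to near edge: (66 − 0.5×35)×8 = 388 mm². R_n = min(0.6×450×956, 0.6×300×1376) + 1.0×450×388 = min(258.12, 247.68) + 174.6 = 422.28 kN. φR_n = 0.75 × 422.28 = 316.7 kN.
Tension yield (gross): A_g = 166×8 = 1328 mm². φR_n = 0.90 × 300 × 1328 = 358.6 kN.
Governing: min(394.4, 361.3, 316.7, 358.6) = 316.7 kN → block shear.

316.7 kN (block shear governs)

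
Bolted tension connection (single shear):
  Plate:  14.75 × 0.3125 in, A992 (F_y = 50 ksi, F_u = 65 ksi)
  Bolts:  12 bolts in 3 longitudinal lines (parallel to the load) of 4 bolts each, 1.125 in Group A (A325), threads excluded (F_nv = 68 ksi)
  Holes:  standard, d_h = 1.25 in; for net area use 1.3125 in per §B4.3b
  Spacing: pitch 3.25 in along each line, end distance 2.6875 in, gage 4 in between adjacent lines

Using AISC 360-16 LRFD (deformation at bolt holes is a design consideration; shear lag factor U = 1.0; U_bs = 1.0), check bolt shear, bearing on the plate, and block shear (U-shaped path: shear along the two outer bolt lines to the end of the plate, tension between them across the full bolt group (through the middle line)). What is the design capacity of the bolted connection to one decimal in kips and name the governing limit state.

Bolt shear: A_b = π(1.125)²/4 = 0.99402 in². φR_n = 0.75 × 68 × 0.99402 × 12 × 1 = 608.3 kips.
Bearing (0.3125 in plate, F_u = 65 ksi): end bolts L_c = 2.6875 − 1.25/2 = 2.0625, R_n = min(1.2×2.0625×0.3125×65, 2.4×1.125×0.3125×65) = 50.273 kips/bolt; interior L_c = 3.25 − 1.25 = 2, R_n = 48.75 kips/bolt. φR_n = 0.75 × (3×50.273 + 9×48.75) = 442.2 kips.
Block shear: shear path 2×[2.6875+3×3.25] = 2×12.4375 in, A_gv = 7.7734, A_nv = 2×(12.4375 − 3.5×1.3125)×0.3125 = 4.9023 in²; tension across gage: (8 − 2×1.3125)×0.3125 = 1.6797 in². R_n = min(0.6×65×4.9023, 0.6×50×7.7734) + 1.0×65×1.6797 = min(191.19, 233.2) + 109.18 = 300.37 kips. φR_n = 0.75 × 300.37 = 225.3 kips.
Governing: min(608.3, 442.2, 225.3) = 225.3 kips → block shear.

225.3 kips (block shear governs)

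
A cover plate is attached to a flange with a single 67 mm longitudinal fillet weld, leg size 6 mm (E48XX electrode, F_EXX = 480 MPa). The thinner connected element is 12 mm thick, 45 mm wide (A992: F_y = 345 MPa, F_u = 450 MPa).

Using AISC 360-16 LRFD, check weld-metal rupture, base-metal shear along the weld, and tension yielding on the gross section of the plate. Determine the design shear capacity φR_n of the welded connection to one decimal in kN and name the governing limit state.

Weld metal: throat = 0.707×6 = 4.242 mm, L = 67 mm. φR_n = 0.75 × 0.6 × 480 × 4.242 × 67 = 61.4 kN.
Base metal shear (12 mm plate): yield φR_n = 1.0×0.6×345×12×67 = 166.4 kN; rupture φR_n = 0.75×0.6×450×12×67 = 162.8 kN; take 162.8 kN (rupture).
Tension yield (gross): A_g = 45×12 = 540 mm². φR_n = 0.90 × 345 × 540 = 167.7 kN.
Governing: min(61.4, 162.8, 167.7) = 61.4 kN → weld metal.

61.4 kN (weld metal governs)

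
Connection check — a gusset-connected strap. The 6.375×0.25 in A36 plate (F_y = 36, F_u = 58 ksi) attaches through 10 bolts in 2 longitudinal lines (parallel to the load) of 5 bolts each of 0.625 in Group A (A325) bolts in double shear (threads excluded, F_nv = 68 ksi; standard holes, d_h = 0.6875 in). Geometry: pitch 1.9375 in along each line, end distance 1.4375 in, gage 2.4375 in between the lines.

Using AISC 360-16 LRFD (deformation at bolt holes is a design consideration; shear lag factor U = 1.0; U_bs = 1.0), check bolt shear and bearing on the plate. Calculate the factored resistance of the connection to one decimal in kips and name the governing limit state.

Bolt shear: A_b = π(0.625)²/4 = 0.3068 in². φR_n = 0.75 × 68 × 0.3068 × 10 × 2 = 312.9 kips.
Bearing (0.25 in plate, F_u = 58 ksi): end bolts L_c = 1.4375 − 0.6875/2 = 1.09375, R_n = min(1.2×1.09375×0.25×58, 2.4×0.625×0.25×58) = 19.031 kips/bolt; interior L_c = 1.9375 − 0.6875 = 1.25, R_n = 21.75 kips/bolt. φR_n = 0.75 × (2×19.031 + 8×21.75) = 159.0 kips.
Governing: min(312.9, 159.0) = 159.0 kips → bearing.

159.0 kips (bearing governs)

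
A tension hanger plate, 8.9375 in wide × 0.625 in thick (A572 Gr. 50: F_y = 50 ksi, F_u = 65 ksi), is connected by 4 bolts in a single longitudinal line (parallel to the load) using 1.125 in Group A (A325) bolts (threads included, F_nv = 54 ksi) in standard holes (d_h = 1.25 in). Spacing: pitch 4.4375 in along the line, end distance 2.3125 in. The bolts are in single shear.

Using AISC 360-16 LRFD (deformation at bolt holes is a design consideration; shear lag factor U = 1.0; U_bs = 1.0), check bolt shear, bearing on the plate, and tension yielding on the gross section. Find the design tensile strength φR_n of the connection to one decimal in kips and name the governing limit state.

Bolt shear: A_b = π(1.125)²/4 = 0.99402 in². φR_n = 0.75 × 54 × 0.99402 × 4 × 1 = 161.0 kips.
Bearing (0.625 in plate, F_u = 65 ksi): end bolts L_c = 2.3125 − 1.25/2 = 1.6875, R_n = min(1.2×1.6875×0.625×65, 2.4×1.125×0.625×65) = 82.266 kips/bolt; interior L_c = 4.4375 − 1.25 = 3.1875, R_n = 109.69 kips/bolt. φR_n = 0.75 × (1×82.266 + 3×109.69) = 308.5 kips.
Tension yield (gross): A_g = 8.9375×0.625 = 5.5859 in². φR_n = 0.90 × 50 × 5.5859 = 251.4 kips.
Governing: min(161.0, 308.5, 251.4) = 161.0 kips → bolt shear.

161.0 kips (bolt shear governs)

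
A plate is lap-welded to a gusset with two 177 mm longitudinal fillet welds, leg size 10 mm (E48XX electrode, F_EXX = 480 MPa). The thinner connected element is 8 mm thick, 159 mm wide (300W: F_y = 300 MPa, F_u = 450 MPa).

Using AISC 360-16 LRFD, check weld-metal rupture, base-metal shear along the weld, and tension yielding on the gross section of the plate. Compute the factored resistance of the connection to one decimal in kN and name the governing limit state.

Weld metal: throat = 0.707×10 = 7.07 mm, L = 2×177 = 354 mm. φR_n = 0.75 × 0.6 × 480 × 7.07 × 354 = 540.6 kN.
Base metal shear (8 mm plate): yield φR_n = 1.0×0.6×300×8×354 = 509.8 kN; rupture φR_n = 0.75×0.6×450×8×354 = 573.5 kN; take 509.8 kN (yield).
Tension yield (gross): A_g = 159×8 = 1272 mm². φR_n = 0.90 × 300 × 1272 = 343.4 kN.
Governing: min(540.6, 509.8, 343.4) = 343.4 kN → gross-section yield.

343.4 kN (gross-section yield governs)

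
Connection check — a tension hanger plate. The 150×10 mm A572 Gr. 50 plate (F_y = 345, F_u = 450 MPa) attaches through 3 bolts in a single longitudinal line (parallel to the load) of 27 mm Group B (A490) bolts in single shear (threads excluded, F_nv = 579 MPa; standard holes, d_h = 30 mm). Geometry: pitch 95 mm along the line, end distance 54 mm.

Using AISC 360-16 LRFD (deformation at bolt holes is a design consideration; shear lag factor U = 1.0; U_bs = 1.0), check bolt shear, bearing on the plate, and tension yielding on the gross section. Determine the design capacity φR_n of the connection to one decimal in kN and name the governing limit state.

465.8 kN (gross-section yield governs)

Bolt shear: A_b = π(27)²/4 = 572.56 mm². φR_n = 0.75 × 579 × 572.56 × 3 × 1 = 745.9 kN.
Bearing (10 mm plate, F_u = 450 MPa): end bolts L_c = 54 − 30/2 = 39, R_n = min(1.2×39×10×450, 2.4×27×10×450) = 210.6 kN/bolt; interior L_c = 95 − 30 = 65, R_n = 291.6 kN/bolt. φR_n = 0.75 × (1×210.6 + 2×291.6) = 595.4 kN.
Tension yield (gross): A_g = 150×10 = 1500 mm². φR_n = 0.90 × 345 × 1500 = 465.8 kN.
Governing: min(745.9, 595.4, 465.8) = 465.8 kN → gross-section yield.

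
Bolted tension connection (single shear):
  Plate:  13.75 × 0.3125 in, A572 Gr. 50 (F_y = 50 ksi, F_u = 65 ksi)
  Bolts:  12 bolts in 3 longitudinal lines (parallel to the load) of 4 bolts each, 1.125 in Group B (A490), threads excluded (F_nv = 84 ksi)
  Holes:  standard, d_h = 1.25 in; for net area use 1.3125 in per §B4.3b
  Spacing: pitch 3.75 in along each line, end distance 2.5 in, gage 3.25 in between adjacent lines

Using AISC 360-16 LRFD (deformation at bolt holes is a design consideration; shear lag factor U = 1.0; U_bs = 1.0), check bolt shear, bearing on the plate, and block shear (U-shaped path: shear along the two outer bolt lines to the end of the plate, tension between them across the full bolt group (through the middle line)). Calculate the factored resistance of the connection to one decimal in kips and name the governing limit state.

Bolt shear: A_b = π(1.125)²/4 = 0.99402 in². φR_n = 0.75 × 84 × 0.99402 × 12 × 1 = 751.5 kips.
Bearing (0.3125 in plate, F_u = 65 ksi): end bolts L_c = 2.5 − 1.25/2 = 1.875, R_n = min(1.2×1.875×0.3125×65, 2.4×1.125×0.3125×65) = 45.703 kips/bolt; interior L_c = 3.75 − 1.25 = 2.5, R_n = 54.844 kips/bolt. φR_n = 0.75 × (3×45.703 + 9×54.844) = 473.0 kips.
Block shear: shear path 2×[2.5+3×3.75] = 2×13.75 in, A_gv = 8.5938, A_nv = 2×(13.75 − 3.5×1.3125)×0.3125 = 5.7227 in²; tension across gage: (6.5 − 2×1.3125)×0.3125 = 1.2109 in². R_n = min(0.6×65×5.7227, 0.6×50×8.5938) + 1.0×65×1.2109 = min(223.19, 257.81) + 78.709 = 301.9 kips. φR_n = 0.75 × 301.9 = 226.4 kips.
Governing: min(751.5, 473.0, 226.4) = 226.4 kips → block shear.

226.4 kips (block shear governs)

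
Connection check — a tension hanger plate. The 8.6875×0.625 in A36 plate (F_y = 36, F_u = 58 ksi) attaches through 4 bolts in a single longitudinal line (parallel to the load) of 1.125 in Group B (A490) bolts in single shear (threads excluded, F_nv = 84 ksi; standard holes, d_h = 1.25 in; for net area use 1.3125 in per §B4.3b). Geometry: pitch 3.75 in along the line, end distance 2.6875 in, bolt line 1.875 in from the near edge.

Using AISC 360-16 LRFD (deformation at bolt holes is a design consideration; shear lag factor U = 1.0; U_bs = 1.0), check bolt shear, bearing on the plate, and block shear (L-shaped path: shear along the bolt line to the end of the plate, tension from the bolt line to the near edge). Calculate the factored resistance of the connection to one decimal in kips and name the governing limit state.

Bolt shear: A_b = π(1.125)²/4 = 0.99402 in². φR_n = 0.75 × 84 × 0.99402 × 4 × 1 = 250.5 kips.
Bearing (0.625 in plate, F_u = 58 ksi): end bolts L_c = 2.6875 − 1.25/2 = 2.0625, R_n = min(1.2×2.0625×0.625×58, 2.4×1.125×0.625×58) = 89.719 kips/bolt; interior L_c = 3.75 − 1.25 = 2.5, R_n = 97.875 kips/bolt. φR_n = 0.75 × (1×89.719 + 3×97.875) = 287.5 kips.
Block shear: shear path 1×[2.6875+3×3.75] = 1×13.9375 in, A_gv = 8.7109, A_nv = 1×(13.9375 − 3.5×1.3125)×0.625 = 5.8398 in²; tension to near edge: (1.875 − 0.5×1.3125)×0.625 = 0.76172 in². R_n = min(0.6×58×5.8398, 0.6×36×8.7109) + 1.0×58×0.76172 = min(203.23, 188.16) + 44.18 = 232.34 kips. φR_n = 0.75 × 232.34 = 174.3 kips.
Governing: min(250.5, 287.5, 174.3) = 174.3 kips → block shear.

174.3 kips (block shear governs)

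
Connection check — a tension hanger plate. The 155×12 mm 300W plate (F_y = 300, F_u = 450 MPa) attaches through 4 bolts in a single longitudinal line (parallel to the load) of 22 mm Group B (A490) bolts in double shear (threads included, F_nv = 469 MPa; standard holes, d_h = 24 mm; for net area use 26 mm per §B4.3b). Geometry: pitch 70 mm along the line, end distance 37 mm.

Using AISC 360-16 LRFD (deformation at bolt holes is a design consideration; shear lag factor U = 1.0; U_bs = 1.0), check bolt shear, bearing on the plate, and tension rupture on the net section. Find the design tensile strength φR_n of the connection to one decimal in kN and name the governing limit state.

Bolt shear: A_b = π(22)²/4 = 380.13 mm². φR_n = 0.75 × 469 × 380.13 × 4 × 2 = 1069.7 kN.
Bearing (12 mm plate, F_u = 450 MPa): end bolts L_c = 37 − 24/2 = 25, R_n = min(1.2×25×12×450, 2.4×22×12×450) = 162 kN/bolt; interior L_c = 70 − 24 = 46, R_n = 285.12 kN/bolt. φR_n = 0.75 × (1×162 + 3×285.12) = 763.0 kN.
Tension rupture (net): A_n = (155 − 1×26)×12 = 1548 mm² (U = 1.0, A_e = A_n). φR_n = 0.75 × 450 × 1548 = 522.5 kN.
Governing: min(1069.7, 763.0, 522.5) = 522.5 kN → net-section rupture.

522.5 kN (net-section rupture governs)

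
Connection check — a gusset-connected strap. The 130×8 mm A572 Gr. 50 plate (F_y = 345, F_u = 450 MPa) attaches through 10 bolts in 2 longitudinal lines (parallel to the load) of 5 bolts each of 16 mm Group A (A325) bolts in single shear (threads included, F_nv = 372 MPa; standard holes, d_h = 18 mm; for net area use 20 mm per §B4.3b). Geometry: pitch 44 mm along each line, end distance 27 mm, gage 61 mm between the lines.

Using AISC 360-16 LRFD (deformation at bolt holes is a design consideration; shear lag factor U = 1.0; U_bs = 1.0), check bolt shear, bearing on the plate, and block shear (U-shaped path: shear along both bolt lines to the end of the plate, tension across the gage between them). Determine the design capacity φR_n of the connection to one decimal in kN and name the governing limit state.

476.8 kN (block shear governs)

Bolt shear: A_b = π(16)²/4 = 201.06 mm². φR_n = 0.75 × 372 × 201.06 × 10 × 1 = 561.0 kN.
Bearing (8 mm plate, F_u = 450 MPa): end bolts L_c = 27 − 18/2 = 18, R_n = min(1.2×18×8×450, 2.4×16×8×450) = 77.76 kN/bolt; interior L_c = 44 − 18 = 26, R_n = 112.32 kN/bolt. φR_n = 0.75 × (2×77.76 + 8×112.32) = 790.6 kN.
Block shear: shear path 2×[27+4×44] = 2×203 mm, A_gv = 3248, A_nv = 2×(203 − 4.5×20)×8 = 1808 mm²; tension across gage: (61 − 1×20)×8 = 328 mm². R_n = min(0.6×450×1808, 0.6×345×3248) + 1.0×450×328 = min(488.16, 672.34) + 147.6 = 635.76 kN. φR_n = 0.75 × 635.76 = 476.8 kN.
Governing: min(561.0, 790.6, 476.8) = 476.8 kN → block shear.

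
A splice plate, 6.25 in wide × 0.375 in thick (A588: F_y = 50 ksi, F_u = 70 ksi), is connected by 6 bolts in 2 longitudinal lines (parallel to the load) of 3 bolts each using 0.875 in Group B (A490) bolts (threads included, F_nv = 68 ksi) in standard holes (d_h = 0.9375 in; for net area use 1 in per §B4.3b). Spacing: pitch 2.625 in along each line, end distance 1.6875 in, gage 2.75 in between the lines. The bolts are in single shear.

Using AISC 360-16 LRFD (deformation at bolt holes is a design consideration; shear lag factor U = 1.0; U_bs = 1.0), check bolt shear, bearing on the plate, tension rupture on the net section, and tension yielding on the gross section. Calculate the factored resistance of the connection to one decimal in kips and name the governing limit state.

Bolt shear: A_b = π(0.875)²/4 = 0.60132 in². φR_n = 0.75 × 68 × 0.60132 × 6 × 1 = 184.0 kips.
Bearing (0.375 in plate, F_u = 70 ksi): end bolts L_c = 1.6875 − 0.9375/2 = 1.21875, R_n = min(1.2×1.21875×0.375×70, 2.4×0.875×0.375×70) = 38.391 kips/bolt; interior L_c = 2.625 − 0.9375 = 1.6875, R_n = 53.156 kips/bolt. φR_n = 0.75 × (2×38.391 + 4×53.156) = 217.1 kips.
Tension rupture (net): A_n = (6.25 − 2×1)×0.375 = 1.5938 in² (U = 1.0, A_e = A_n). φR_n = 0.75 × 70 × 1.5938 = 83.7 kips.
Tension yield (gross): A_g = 6.25×0.375 = 2.3438 in². φR_n = 0.90 × 50 × 2.3438 = 105.5 kips.
Governing: min(184.0, 217.1, 83.7, 105.5) = 83.7 kips → net-section rupture.

83.7 kips (net-section rupture governs)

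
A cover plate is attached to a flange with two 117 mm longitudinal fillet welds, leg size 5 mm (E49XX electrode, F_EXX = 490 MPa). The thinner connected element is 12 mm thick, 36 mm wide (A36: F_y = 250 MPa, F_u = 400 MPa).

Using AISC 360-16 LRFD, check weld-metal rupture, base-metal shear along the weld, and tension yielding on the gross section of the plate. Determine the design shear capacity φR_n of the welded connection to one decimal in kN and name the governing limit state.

97.2 kN (gross-section yield governs)

Weld metal: throat = 0.707×5 = 3.535 mm, L = 2×117 = 234 mm. φR_n = 0.75 × 0.6 × 490 × 3.535 × 234 = 182.4 kN.
Base metal shear (12 mm plate): yield φR_n = 1.0×0.6×250×12×234 = 421.2 kN; rupture φR_n = 0.75×0.6×400×12×234 = 505.4 kN; take 421.2 kN (yield).
Tension yield (gross): A_g = 36×12 = 432 mm². φR_n = 0.90 × 250 × 432 = 97.2 kN.
Governing: min(182.4, 421.2, 97.2) = 97.2 kN → gross-section yield.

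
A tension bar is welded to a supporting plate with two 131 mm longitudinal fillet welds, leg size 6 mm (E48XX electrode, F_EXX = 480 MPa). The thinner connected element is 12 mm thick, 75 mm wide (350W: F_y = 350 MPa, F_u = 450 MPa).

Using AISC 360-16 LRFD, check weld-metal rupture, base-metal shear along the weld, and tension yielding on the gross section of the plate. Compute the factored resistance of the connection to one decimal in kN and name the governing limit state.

Weld metal: throat = 0.707×6 = 4.242 mm, L = 2×131 = 262 mm. φR_n = 0.75 × 0.6 × 480 × 4.242 × 262 = 240.1 kN.
Base metal shear (12 mm plate): yield φR_n = 1.0×0.6×350×12×262 = 660.2 kN; rupture φR_n = 0.75×0.6×450×12×262 = 636.7 kN; take 636.7 kN (rupture).
Tension yield (gross): A_g = 75×12 = 900 mm². φR_n = 0.90 × 350 × 900 = 283.5 kN.
Governing: min(240.1, 636.7, 283.5) = 240.1 kN → weld metal.

240.1 kN (weld metal governs)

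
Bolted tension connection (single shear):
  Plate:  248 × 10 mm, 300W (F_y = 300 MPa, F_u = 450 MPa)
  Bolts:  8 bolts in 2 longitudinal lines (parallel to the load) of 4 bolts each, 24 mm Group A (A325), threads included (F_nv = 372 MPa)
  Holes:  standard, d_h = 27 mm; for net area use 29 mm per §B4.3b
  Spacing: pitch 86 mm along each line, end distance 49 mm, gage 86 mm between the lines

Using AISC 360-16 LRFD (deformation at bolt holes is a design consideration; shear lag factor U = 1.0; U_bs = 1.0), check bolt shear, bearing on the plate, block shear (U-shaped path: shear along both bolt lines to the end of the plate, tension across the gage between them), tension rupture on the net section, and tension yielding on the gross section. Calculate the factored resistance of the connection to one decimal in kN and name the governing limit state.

641.3 kN (net-section rupture governs)

Bolt shear: A_b = π(24)²/4 = 452.39 mm². φR_n = 0.75 × 372 × 452.39 × 8 × 1 = 1009.7 kN.
Bearing (10 mm plate, F_u = 450 MPa): end bolts L_c = 49 − 27/2 = 35.5, R_n = min(1.2×35.5×10×450, 2.4×24×10×450) = 191.7 kN/bolt; interior L_c = 86 − 27 = 59, R_n = 259.2 kN/bolt. φR_n = 0.75 × (2×191.7 + 6×259.2) = 1454.0 kN.
Block shear: shear path 2×[49+3×86] = 2×307 mm, A_gv = 6140, A_nv = 2×(307 − 3.5×29)×10 = 4110 mm²; tension across gage: (86 − 1×29)×10 = 570 mm². R_n = min(0.6×450×4110, 0.6×300×6140) + 1.0×450×570 = min(1109.7, 1105.2) + 256.5 = 1361.7 kN. φR_n = 0.75 × 1361.7 = 1021.3 kN.
Tension rupture (net): A_n = (248 − 2×29)×10 = 1900 mm² (U = 1.0, A_e = A_n). φR_n = 0.75 × 450 × 1900 = 641.3 kN.
Tension yield (gross): A_g = 248×10 = 2480 mm². φR_n = 0.90 × 300 × 2480 = 669.6 kN.
Governing: min(1009.7, 1454.0, 1021.3, 641.3, 669.6) = 641.3 kN → net-section rupture.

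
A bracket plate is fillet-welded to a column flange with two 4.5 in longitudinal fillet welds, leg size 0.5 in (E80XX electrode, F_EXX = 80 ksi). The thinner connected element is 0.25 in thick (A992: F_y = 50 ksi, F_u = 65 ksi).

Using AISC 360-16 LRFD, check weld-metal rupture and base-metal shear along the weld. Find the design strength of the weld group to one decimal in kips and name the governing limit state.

65.8 kips (base-metal shear governs)

Weld metal: throat = 0.707×0.5 = 0.3535 in, L = 2×4.5 = 9 in. φR_n = 0.75 × 0.6 × 80 × 0.3535 × 9 = 114.5 kips.
Base metal shear (0.25 in plate): yield φR_n = 1.0×0.6×50×0.25×9 = 67.5 kips; rupture φR_n = 0.75×0.6×65×0.25×9 = 65.8 kips; take 65.8 kips (rupture).
Governing: min(114.5, 65.8) = 65.8 kips → base-metal shear.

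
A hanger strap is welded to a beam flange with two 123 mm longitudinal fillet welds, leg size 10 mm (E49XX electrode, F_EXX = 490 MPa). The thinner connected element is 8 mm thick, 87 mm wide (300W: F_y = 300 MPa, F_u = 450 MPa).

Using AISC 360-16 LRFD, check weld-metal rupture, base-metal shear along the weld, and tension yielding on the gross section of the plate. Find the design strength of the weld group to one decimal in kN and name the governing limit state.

Weld metal: throat = 0.707×10 = 7.07 mm, L = 2×123 = 246 mm. φR_n = 0.75 × 0.6 × 490 × 7.07 × 246 = 383.5 kN.
Base metal shear (8 mm plate): yield φR_n = 1.0×0.6×300×8×246 = 354.2 kN; rupture φR_n = 0.75×0.6×450×8×246 = 398.5 kN; take 354.2 kN (yield).
Tension yield (gross): A_g = 87×8 = 696 mm². φR_n = 0.90 × 300 × 696 = 187.9 kN.
Governing: min(383.5, 354.2, 187.9) = 187.9 kN → gross-section yield.

187.9 kN (gross-section yield governs)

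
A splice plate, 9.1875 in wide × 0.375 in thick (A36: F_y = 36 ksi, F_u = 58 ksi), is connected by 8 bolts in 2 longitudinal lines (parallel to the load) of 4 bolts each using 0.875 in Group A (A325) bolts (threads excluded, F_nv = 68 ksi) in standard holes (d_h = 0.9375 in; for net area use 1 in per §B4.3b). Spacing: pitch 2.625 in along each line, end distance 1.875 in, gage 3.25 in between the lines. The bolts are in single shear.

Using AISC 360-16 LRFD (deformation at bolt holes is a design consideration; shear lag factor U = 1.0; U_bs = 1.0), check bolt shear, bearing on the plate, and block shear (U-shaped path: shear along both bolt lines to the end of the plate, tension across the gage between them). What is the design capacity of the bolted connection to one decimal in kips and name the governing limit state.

Bolt shear: A_b = π(0.875)²/4 = 0.60132 in². φR_n = 0.75 × 68 × 0.60132 × 8 × 1 = 245.3 kips.
Bearing (0.375 in plate, F_u = 58 ksi): end bolts L_c = 1.875 − 0.9375/2 = 1.40625, R_n = min(1.2×1.40625×0.375×58, 2.4×0.875×0.375×58) = 36.703 kips/bolt; interior L_c = 2.625 − 0.9375 = 1.6875, R_n = 44.044 kips/bolt. φR_n = 0.75 × (2×36.703 + 6×44.044) = 253.3 kips.
Block shear: shear path 2×[1.875+3×2.625] = 2×9.75 in, A_gv = 7.3125, A_nv = 2×(9.75 − 3.5×1)×0.375 = 4.6875 in²; tension across gage: (3.25 − 1×1)×0.375 = 0.84375 in². R_n = min(0.6×58×4.6875, 0.6×36×7.3125) + 1.0×58×0.84375 = min(163.13, 157.95) + 48.938 = 206.89 kips. φR_n = 0.75 × 206.89 = 155.2 kips.
Governing: min(245.3, 253.3, 155.2) = 155.2 kips → block shear.

155.2 kips (block shear governs)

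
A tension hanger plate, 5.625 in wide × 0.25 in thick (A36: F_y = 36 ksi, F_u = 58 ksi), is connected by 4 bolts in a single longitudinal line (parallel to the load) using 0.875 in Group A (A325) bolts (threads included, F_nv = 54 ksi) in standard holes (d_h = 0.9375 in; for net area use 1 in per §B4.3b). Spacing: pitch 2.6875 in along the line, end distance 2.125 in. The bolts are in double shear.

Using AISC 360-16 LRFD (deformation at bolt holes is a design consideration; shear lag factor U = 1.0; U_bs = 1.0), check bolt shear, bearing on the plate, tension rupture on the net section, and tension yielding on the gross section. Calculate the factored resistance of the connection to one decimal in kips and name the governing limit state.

Bolt shear: A_b = π(0.875)²/4 = 0.60132 in². φR_n = 0.75 × 54 × 0.60132 × 4 × 2 = 194.8 kips.
Bearing (0.25 in plate, F_u = 58 ksi): end bolts L_c = 2.125 − 0.9375/2 = 1.65625, R_n = min(1.2×1.65625×0.25×58, 2.4×0.875×0.25×58) = 28.819 kips/bolt; interior L_c = 2.6875 − 0.9375 = 1.75, R_n = 30.45 kips/bolt. φR_n = 0.75 × (1×28.819 + 3×30.45) = 90.1 kips.
Tension rupture (net): A_n = (5.625 − 1×1)×0.25 = 1.1563 in² (U = 1.0, A_e = A_n). φR_n = 0.75 × 58 × 1.1563 = 50.3 kips.
Tension yield (gross): A_g = 5.625×0.25 = 1.4063 in². φR_n = 0.90 × 36 × 1.4063 = 45.6 kips.
Governing: min(194.8, 90.1, 50.3, 45.6) = 45.6 kips → gross-section yield.

45.6 kips (gross-section yield governs)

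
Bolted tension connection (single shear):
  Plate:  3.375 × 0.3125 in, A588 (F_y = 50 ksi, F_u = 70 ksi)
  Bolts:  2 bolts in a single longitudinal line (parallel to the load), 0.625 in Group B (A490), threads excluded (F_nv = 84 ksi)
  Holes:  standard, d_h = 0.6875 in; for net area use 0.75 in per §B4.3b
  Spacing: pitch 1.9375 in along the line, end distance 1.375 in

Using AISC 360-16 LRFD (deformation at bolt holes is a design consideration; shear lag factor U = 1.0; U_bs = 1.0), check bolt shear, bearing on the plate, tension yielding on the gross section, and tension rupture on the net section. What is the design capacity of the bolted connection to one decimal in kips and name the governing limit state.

38.7 kips (bolt shear governs)

Bolt shear: A_b = π(0.625)²/4 = 0.3068 in². φR_n = 0.75 × 84 × 0.3068 × 2 × 1 = 38.7 kips.
Bearing (0.3125 in plate, F_u = 70 ksi): end bolts L_c = 1.375 − 0.6875/2 = 1.03125, R_n = min(1.2×1.03125×0.3125×70, 2.4×0.625×0.3125×70) = 27.07 kips/bolt; interior L_c = 1.9375 − 0.6875 = 1.25, R_n = 32.813 kips/bolt. φR_n = 0.75 × (1×27.07 + 1×32.813) = 44.9 kips.
Tension yield (gross): A_g = 3.375×0.3125 = 1.0547 in². φR_n = 0.90 × 50 × 1.0547 = 47.5 kips.
Tension rupture (net): A_n = (3.375 − 1×0.75)×0.3125 = 0.82031 in² (U = 1.0, A_e = A_n). φR_n = 0.75 × 70 × 0.82031 = 43.1 kips.
Governing: min(38.7, 44.9, 47.5, 43.1) = 38.7 kips → bolt shear.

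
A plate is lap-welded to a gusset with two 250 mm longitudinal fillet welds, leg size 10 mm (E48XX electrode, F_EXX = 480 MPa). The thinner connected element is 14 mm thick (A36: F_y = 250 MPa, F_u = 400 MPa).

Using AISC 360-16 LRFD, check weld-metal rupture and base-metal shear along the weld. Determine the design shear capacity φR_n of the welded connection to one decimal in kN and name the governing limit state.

763.6 kN (weld metal governs)

Weld metal: throat = 0.707×10 = 7.07 mm, L = 2×250 = 500 mm. φR_n = 0.75 × 0.6 × 480 × 7.07 × 500 = 763.6 kN.
Base metal shear (14 mm plate): yield φR_n = 1.0×0.6×250×14×500 = 1050.0 kN; rupture φR_n = 0.75×0.6×400×14×500 = 1260.0 kN; take 1050.0 kN (yield).
Governing: min(763.6, 1050.0) = 763.6 kN → weld metal.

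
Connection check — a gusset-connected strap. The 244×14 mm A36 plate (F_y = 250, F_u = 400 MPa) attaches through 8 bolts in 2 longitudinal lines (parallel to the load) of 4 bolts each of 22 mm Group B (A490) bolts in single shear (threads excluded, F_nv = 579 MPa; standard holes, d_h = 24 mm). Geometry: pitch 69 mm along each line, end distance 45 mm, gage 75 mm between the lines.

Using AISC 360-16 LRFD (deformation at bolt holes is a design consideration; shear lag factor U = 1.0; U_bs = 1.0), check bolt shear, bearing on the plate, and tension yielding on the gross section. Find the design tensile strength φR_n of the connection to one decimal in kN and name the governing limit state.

Bolt shear: A_b = π(22)²/4 = 380.13 mm². φR_n = 0.75 × 579 × 380.13 × 8 × 1 = 1320.6 kN.
Bearing (14 mm plate, F_u = 400 MPa): end bolts L_c = 45 − 24/2 = 33, R_n = min(1.2×33×14×400, 2.4×22×14×400) = 221.76 kN/bolt; interior L_c = 69 − 24 = 45, R_n = 295.68 kN/bolt. φR_n = 0.75 × (2×221.76 + 6×295.68) = 1663.2 kN.
Tension yield (gross): A_g = 244×14 = 3416 mm². φR_n = 0.90 × 250 × 3416 = 768.6 kN.
Governing: min(1320.6, 1663.2, 768.6) = 768.6 kN → gross-section yield.

768.6 kN (gross-section yield governs)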